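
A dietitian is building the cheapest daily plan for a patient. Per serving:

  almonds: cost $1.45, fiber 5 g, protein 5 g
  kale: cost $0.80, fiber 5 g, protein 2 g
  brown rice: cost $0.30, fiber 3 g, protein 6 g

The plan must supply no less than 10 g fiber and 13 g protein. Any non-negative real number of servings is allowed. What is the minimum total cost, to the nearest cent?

$1.00

At the optimum either one food covers both requirements or two foods hit both targets exactly; no other combination can be cheaper.
almonds only: max(10/5, 13/5) = 2.6 servings → $3.77.
kale only: max(10/5, 13/2) = 6.5 servings → $5.20.
brown rice only: max(10/3, 13/6) = 3.333 servings → $1.00.
almonds + kale: the both-tight solution has a negative serving — not a feasible corner.
almonds + brown rice with both tight: 1.4 servings and 1 serving → $2.33.
kale + brown rice with both tight: 0.875 servings and 1.875 servings → $1.26.
Cheapest feasible corner: $1.00.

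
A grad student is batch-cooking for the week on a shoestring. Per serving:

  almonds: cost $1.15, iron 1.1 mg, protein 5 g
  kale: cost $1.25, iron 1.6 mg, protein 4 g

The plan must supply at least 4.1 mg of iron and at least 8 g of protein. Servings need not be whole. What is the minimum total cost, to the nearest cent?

The cheapest plan sits at a corner of the feasible region — with two constraints it uses at most two foods.
almonds only: max(4.1/1.1, 8/5) = 3.727 servings → $4.29.
kale only: max(4.1/1.6, 8/4) = 2.562 servings → $3.20.
almonds + kale: the both-tight solution has a negative serving — not a feasible corner.
So the least-cost plan costs $3.20.

$3.20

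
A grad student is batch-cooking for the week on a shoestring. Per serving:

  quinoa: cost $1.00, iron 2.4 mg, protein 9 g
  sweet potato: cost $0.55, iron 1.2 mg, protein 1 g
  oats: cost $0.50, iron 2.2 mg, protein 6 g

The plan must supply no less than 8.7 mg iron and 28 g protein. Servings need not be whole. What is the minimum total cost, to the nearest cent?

$2.33

Compare the cost at each extreme point of the feasible region.
quinoa only: max(8.7/2.4, 28/9) = 3.625 servings → $3.62.
sweet potato only: max(8.7/1.2, 28/1) = 28 servings → $15.40.
oats only: max(8.7/2.2, 28/6) = 4.667 servings → $2.33.
quinoa + sweet potato with both tight: 2.964 servings and 1.321 servings → $3.69.
quinoa + oats with both tight: 1.741 servings and 2.056 servings → $2.77.
sweet potato + oats with both targets exact would need a negative amount; discard.
Cheapest feasible corner: $2.33.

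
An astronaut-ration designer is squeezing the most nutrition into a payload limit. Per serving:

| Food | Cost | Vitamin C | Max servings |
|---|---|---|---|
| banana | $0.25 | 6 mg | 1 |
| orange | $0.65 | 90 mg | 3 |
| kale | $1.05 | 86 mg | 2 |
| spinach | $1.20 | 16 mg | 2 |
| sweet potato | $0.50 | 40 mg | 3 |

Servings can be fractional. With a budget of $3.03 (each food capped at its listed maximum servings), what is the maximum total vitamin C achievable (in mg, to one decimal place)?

358.5 mg

Vitamin C per dollar: orange 138.5, kale 81.9, sweet potato 80, banana 24, spinach 13.33.
Take 3 servings of orange: spends $1.95, +270.0 mg vitamin C (running total 270.0 mg).
Take 1.029 servings of kale: spends $1.08, +88.5 mg vitamin C (running total 358.5 mg).
Greedy by best ratio exhausts the cost allowance optimally: 358.5 mg.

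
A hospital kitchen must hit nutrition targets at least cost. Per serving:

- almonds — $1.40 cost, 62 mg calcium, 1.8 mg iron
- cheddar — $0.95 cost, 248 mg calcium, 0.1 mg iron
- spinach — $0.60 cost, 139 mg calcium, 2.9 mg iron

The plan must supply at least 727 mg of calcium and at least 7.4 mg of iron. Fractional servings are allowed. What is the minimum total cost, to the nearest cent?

$2.95

A basic optimal solution has at most two foods positive. Try each food alone and each pair with both targets met exactly.
almonds only: max(727/62, 7.4/1.8) = 11.73 servings → $16.42.
cheddar only: max(727/248, 7.4/0.1) = 74 servings → $70.30.
spinach only: max(727/139, 7.4/2.9) = 5.23 servings → $3.14.
almonds + cheddar with both tight: 4.004 servings and 1.93 servings → $7.44.
almonds + spinach: the both-tight solution has a negative serving — not a feasible corner.
cheddar + spinach with both tight: 1.531 servings and 2.499 servings → $2.95.
The minimum over all feasible corners is $2.95.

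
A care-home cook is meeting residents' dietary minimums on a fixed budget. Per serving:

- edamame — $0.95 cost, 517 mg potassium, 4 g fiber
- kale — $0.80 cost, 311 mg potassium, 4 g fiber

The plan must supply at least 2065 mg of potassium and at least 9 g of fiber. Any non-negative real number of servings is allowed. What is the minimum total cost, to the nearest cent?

For a min-cost LP with two ≥-constraints, a basic feasible solution has at most two positive variables.
edamame only: max(2065/517, 9/4) = 3.994 servings → $3.79.
kale only: max(2065/311, 9/4) = 6.64 servings → $5.31.
edamame + kale with both targets exact would need a negative amount; discard.
Cheapest feasible corner: $3.79.

$3.79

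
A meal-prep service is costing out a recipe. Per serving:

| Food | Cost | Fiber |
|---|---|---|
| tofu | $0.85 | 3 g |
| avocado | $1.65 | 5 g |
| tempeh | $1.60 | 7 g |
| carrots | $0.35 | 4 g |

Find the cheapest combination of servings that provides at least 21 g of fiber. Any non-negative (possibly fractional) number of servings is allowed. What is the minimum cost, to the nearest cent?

$1.84

Cost per g of fiber: carrots $0.0875, tempeh $0.2286, tofu $0.2833, avocado $0.3300.
With no serving limits, use only carrots: 21 g / 4 g = 5.25 servings × $0.35 = $1.84.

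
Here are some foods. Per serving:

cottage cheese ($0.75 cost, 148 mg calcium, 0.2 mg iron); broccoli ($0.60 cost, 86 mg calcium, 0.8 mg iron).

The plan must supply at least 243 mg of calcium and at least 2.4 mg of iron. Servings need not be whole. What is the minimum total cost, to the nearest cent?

A basic optimal solution has at most two foods positive. Try each food alone and each pair with both targets met exactly.
cottage cheese only: max(243/148, 2.4/0.2) = 12 servings → $9.00.
broccoli only: max(243/86, 2.4/0.8) = 3 servings → $1.80.
cottage cheese + broccoli: the both-tight solution has a negative serving — not a feasible corner.
So the least-cost plan costs $1.80.

$1.80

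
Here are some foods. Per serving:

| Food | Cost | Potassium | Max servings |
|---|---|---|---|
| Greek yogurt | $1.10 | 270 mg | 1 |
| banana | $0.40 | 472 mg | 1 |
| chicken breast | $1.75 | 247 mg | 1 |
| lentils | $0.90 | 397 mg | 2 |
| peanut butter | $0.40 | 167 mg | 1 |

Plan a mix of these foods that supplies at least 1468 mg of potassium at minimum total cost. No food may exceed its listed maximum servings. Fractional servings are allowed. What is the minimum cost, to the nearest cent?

$2.74

Cost per mg of potassium: banana $0.0008, lentils $0.0023, peanut butter $0.0024, Greek yogurt $0.0041, chicken breast $0.0071.
Take 1 serving of banana: +472.0 mg potassium for $0.40 (total $0.40, still need 996.0 mg).
Take 2 servings of lentils: +794.0 mg potassium for $1.80 (total $2.20, still need 202.0 mg).
Take 1 serving of peanut butter: +167.0 mg potassium for $0.40 (total $2.60, still need 35.0 mg).
Take 0.1296 servings of Greek yogurt: +35.0 mg potassium for $0.14 (total $2.74, still need 0.0 mg).
Filling from the cheapest source first is optimal under one linear minimum: $2.74.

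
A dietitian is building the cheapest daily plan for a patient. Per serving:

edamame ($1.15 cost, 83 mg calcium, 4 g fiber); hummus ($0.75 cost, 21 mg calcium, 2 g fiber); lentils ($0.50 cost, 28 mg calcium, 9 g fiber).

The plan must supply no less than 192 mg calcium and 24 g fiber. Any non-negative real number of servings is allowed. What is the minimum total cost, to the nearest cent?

$2.88

With two linear requirements the optimum uses one or two foods; enumerate the corners.
edamame only: max(192/83, 24/4) = 6 servings → $6.90.
hummus only: max(192/21, 24/2) = 12 servings → $9.00.
lentils only: max(192/28, 24/9) = 6.857 servings → $3.43.
edamame + hummus: intersection lies outside the first quadrant.
edamame + lentils with both tight: 1.663 servings and 1.928 servings → $2.88.
hummus + lentils with both tight: 7.94 servings and 0.9023 servings → $6.41.
The minimum over all feasible corners is $2.88.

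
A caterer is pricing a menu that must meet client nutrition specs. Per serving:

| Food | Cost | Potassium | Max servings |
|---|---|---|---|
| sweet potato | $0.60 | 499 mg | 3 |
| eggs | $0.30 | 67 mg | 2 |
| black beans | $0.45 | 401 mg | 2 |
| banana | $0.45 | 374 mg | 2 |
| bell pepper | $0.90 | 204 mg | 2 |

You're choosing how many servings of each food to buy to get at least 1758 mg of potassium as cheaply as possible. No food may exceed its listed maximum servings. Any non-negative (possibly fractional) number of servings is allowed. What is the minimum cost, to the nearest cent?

Cost per mg of potassium: black beans $0.0011, sweet potato $0.0012, banana $0.0012, bell pepper $0.0044, eggs $0.0045.
Take 2 servings of black beans: +802.0 mg potassium for $0.90 (total $0.90, still need 956.0 mg).
Take 1.916 servings of sweet potato: +956.0 mg potassium for $1.15 (total $2.05, still need 0.0 mg).
Greedy by cheapest-per-mg is optimal for a single linear constraint, so the minimum cost is $2.05.

$2.05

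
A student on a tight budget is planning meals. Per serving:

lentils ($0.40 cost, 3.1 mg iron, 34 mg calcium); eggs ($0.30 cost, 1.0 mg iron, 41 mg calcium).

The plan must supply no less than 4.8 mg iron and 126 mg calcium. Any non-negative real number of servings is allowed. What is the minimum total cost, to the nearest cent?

Check every corner: each single food scaled to meet both minima, and each pair solved so both constraints bind.
lentils only: max(4.8/3.1, 126/34) = 3.706 servings → $1.48.
eggs only: max(4.8/1.0, 126/41) = 4.8 servings → $1.44.
lentils + eggs with both tight: 0.7605 servings and 2.443 servings → $1.04.
The minimum over all feasible corners is $1.04.

$1.04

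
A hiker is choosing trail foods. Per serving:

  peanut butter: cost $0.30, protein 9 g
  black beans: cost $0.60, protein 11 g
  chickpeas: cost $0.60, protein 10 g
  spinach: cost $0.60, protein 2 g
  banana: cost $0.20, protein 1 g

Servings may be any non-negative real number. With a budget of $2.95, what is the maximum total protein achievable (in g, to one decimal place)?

88.5 g

Protein per dollar: peanut butter 30, black beans 18.33, chickpeas 16.67, banana 5, spinach 3.333.
With no serving limits, spend the whole cost allowance on peanut butter: $2.95 / $0.30 × 9 g = 88.5 g.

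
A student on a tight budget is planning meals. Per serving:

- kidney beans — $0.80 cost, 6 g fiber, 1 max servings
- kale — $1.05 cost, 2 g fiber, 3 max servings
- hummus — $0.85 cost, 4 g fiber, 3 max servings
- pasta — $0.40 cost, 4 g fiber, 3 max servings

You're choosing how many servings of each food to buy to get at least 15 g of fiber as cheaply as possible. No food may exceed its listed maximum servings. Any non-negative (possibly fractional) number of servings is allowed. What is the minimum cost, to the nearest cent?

$1.60

Cost per g of fiber: pasta $0.1000, kidney beans $0.1333, hummus $0.2125, kale $0.5250.
Take 3 servings of pasta: +12.0 g fiber for $1.20 (total $1.20, still need 3.0 g).
Take 0.5 servings of kidney beans: +3.0 g fiber for $0.40 (total $1.60, still need 0.0 g).
Greedy by cheapest-per-g is optimal for a single linear constraint, so the minimum cost is $1.60.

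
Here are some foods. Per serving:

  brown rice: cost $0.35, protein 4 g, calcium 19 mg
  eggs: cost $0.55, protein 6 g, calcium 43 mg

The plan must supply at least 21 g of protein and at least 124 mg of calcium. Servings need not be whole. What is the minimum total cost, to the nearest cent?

An LP optimum is at a vertex; with two nutrient constraints at most two foods are used. Check each candidate.
brown rice only: max(21/4, 124/19) = 6.526 servings → $2.28.
eggs only: max(21/6, 124/43) = 3.5 servings → $1.93.
brown rice + eggs with both tight: 2.741 servings and 1.672 servings → $1.88.
Cheapest feasible corner: $1.88.

$1.88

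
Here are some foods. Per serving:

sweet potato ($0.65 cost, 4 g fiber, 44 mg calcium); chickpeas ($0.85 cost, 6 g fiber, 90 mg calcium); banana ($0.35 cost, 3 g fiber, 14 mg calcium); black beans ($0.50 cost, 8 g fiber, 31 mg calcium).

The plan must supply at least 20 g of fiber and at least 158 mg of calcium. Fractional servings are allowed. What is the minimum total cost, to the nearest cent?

$1.82

The cheapest plan sits at a corner of the feasible region — with two constraints it uses at most two foods.
sweet potato only: max(20/4, 158/44) = 5 servings → $3.25.
chickpeas only: max(20/6, 158/90) = 3.333 servings → $2.83.
banana only: max(20/3, 158/14) = 11.29 servings → $3.95.
black beans only: max(20/8, 158/31) = 5.097 servings → $2.55.
sweet potato + chickpeas: the both-tight solution has a negative serving — not a feasible corner.
sweet potato + banana with both tight: 2.553 servings and 3.263 servings → $2.80.
sweet potato + black beans with both tight: 2.825 servings and 1.088 servings → $2.38.
chickpeas + banana with both tight: 1.043 servings and 4.581 servings → $2.49.
chickpeas + black beans with both tight: 1.206 servings and 1.596 servings → $1.82.
banana + black beans with both targets exact would need a negative amount; discard.
So the least-cost plan costs $1.82.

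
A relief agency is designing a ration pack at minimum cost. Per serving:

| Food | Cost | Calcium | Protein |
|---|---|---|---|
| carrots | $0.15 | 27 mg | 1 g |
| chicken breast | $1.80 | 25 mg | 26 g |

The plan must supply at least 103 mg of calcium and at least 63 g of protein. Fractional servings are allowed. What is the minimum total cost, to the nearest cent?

Minimising a linear cost over {calcium ≥ 103, protein ≥ 63, servings ≥ 0} — the optimum is at a vertex, using one or two foods.
carrots only: max(103/27, 63/1) = 63 servings → $9.45.
chicken breast only: max(103/25, 63/26) = 4.12 servings → $7.42.
carrots + chicken breast with both tight: 1.629 servings and 2.36 servings → $4.49.
So the least-cost plan costs $4.49.

$4.49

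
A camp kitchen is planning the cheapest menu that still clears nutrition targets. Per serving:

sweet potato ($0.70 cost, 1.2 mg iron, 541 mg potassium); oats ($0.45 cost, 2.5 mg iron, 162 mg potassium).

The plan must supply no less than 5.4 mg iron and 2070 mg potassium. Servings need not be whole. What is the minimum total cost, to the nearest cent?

With two linear requirements the optimum uses one or two foods; enumerate the corners.
sweet potato only: max(5.4/1.2, 2070/541) = 4.5 servings → $3.15.
oats only: max(5.4/2.5, 2070/162) = 12.78 servings → $5.75.
sweet potato + oats with both tight: 3.713 servings and 0.3777 servings → $2.77.
The minimum over all feasible corners is $2.77.

$2.77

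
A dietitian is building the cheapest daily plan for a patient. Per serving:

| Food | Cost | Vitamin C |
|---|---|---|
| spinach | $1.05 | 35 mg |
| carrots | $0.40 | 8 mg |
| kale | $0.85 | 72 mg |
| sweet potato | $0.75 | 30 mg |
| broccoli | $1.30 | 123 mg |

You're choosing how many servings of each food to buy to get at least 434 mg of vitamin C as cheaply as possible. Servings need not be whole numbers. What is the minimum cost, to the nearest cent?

$4.59

Cost per mg of vitamin C: broccoli $0.0106, kale $0.0118, sweet potato $0.0250, spinach $0.0300, carrots $0.0500.
With no serving limits, use only broccoli: 434 mg / 123 mg = 3.528 servings × $1.30 = $4.59.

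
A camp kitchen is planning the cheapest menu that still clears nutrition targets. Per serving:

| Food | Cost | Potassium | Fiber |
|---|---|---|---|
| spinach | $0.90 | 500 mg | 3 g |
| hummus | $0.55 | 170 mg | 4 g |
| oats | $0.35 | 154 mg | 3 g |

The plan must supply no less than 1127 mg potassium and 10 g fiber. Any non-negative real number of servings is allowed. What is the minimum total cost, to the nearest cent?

spinach only: max(1127/500, 10/3) = 3.333 servings → $3.00.
hummus only: max(1127/170, 10/4) = 6.629 servings → $3.65.
oats only: max(1127/154, 10/3) = 7.318 servings → $2.56.
spinach + hummus with both tight: 1.885 servings and 1.087 servings → $2.29.
spinach + oats with both tight: 1.774 servings and 1.56 servings → $2.14.
hummus + oats with both targets exact would need a negative amount; discard.
The minimum over all feasible corners is $2.14.

$2.14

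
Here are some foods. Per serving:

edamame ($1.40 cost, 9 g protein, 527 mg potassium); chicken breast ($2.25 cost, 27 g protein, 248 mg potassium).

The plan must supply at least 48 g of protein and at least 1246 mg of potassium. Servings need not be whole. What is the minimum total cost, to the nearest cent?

edamame only: max(48/9, 1246/527) = 5.333 servings → $7.47.
chicken breast only: max(48/27, 1246/248) = 5.024 servings → $11.30.
edamame + chicken breast with both tight: 1.812 servings and 1.174 servings → $5.18.
Cheapest feasible corner: $5.18.

$5.18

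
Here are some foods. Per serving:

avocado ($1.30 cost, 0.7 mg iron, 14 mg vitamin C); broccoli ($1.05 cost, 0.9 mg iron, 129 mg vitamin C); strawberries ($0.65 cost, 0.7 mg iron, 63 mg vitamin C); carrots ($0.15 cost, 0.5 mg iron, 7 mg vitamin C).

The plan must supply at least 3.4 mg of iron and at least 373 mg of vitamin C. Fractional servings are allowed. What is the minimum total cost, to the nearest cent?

$3.20

avocado only: max(3.4/0.7, 373/14) = 26.64 servings → $34.64.
broccoli only: max(3.4/0.9, 373/129) = 3.778 servings → $3.97.
strawberries only: max(3.4/0.7, 373/63) = 5.921 servings → $3.85.
carrots only: max(3.4/0.5, 373/7) = 53.29 servings → $7.99.
avocado + broccoli with both tight: 1.324 servings and 2.748 servings → $4.61.
avocado + strawberries: intersection lies outside the first quadrant.
avocado + carrots with both targets exact would need a negative amount; discard.
broccoli + strawberries with both tight: 1.396 servings and 3.062 servings → $3.46.
broccoli + carrots with both tight: 2.796 servings and 1.768 servings → $3.20.
strawberries + carrots: intersection lies outside the first quadrant.
The minimum over all feasible corners is $3.20.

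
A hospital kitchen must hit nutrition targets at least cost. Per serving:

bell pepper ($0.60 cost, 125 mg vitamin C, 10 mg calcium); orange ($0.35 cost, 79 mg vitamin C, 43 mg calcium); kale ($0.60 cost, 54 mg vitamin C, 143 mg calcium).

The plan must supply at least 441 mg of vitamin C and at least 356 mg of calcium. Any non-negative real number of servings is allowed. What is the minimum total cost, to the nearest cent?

$2.32

bell pepper only: max(441/125, 356/10) = 35.6 servings → $21.36.
orange only: max(441/79, 356/43) = 8.279 servings → $2.90.
kale only: max(441/54, 356/143) = 8.167 servings → $4.90.
bell pepper + orange: intersection lies outside the first quadrant.
bell pepper + kale with both tight: 2.529 servings and 2.313 servings → $2.90.
orange + kale with both tight: 4.885 servings and 1.021 servings → $2.32.
The minimum over all feasible corners is $2.32.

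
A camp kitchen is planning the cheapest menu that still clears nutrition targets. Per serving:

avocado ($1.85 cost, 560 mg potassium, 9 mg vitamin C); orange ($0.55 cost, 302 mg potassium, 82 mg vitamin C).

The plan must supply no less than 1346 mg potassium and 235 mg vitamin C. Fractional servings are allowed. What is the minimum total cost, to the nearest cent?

$2.45

Two binding constraints pin down two serving amounts, so the optimal mix uses at most two foods. The candidates are each food alone (scaled to the tighter of potassium/vitamin C) and each pair with both constraints tight.
avocado only: max(1346/560, 235/9) = 26.11 servings → $48.31.
orange only: max(1346/302, 235/82) = 4.457 servings → $2.45.
avocado + orange with both tight: 0.912 servings and 2.766 servings → $3.21.
The minimum over all feasible corners is $2.45.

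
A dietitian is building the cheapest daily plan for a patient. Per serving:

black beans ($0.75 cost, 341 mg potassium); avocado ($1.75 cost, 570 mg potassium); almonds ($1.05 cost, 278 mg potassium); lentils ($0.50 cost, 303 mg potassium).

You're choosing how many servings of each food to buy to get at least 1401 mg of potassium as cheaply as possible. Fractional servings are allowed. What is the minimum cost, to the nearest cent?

Cost per mg of potassium: lentils $0.0017, black beans $0.0022, avocado $0.0031, almonds $0.0038.
With no serving limits, use only lentils: 1401 mg / 303 mg = 4.624 servings × $0.50 = $2.31.

$2.31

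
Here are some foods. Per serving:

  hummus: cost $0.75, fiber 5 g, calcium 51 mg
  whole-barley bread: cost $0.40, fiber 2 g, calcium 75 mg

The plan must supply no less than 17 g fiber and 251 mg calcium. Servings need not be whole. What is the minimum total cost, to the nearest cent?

Compare the cost at each extreme point of the feasible region.
hummus only: max(17/5, 251/51) = 4.922 servings → $3.69.
whole-barley bread only: max(17/2, 251/75) = 8.5 servings → $3.40.
hummus + whole-barley bread with both tight: 2.832 servings and 1.421 servings → $2.69.
The minimum over all feasible corners is $2.69.

$2.69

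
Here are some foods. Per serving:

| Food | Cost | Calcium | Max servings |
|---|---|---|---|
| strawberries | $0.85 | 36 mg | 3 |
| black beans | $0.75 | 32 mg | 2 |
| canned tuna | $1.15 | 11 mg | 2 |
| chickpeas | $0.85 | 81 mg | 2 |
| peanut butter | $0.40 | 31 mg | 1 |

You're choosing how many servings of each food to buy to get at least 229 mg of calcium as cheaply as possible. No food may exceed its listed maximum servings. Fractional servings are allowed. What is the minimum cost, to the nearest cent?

$2.94

Cost per mg of calcium: chickpeas $0.0105, peanut butter $0.0129, black beans $0.0234, strawberries $0.0236, canned tuna $0.1045.
Take 2 servings of chickpeas: +162.0 mg calcium for $1.70 (total $1.70, still need 67.0 mg).
Take 1 serving of peanut butter: +31.0 mg calcium for $0.40 (total $2.10, still need 36.0 mg).
Take 1.125 servings of black beans: +36.0 mg calcium for $0.84 (total $2.94, still need 0.0 mg).
Filling from the cheapest source first is optimal under one linear minimum: $2.94.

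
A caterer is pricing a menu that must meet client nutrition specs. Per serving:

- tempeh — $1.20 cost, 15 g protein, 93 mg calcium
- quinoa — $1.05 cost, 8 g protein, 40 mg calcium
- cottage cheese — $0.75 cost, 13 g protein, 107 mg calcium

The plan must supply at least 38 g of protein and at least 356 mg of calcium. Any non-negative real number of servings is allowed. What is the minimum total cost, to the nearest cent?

This is a tiny linear program; its minimum lies at a vertex of the feasible set. List the vertices and price them.
tempeh only: max(38/15, 356/93) = 3.828 servings → $4.59.
quinoa only: max(38/8, 356/40) = 8.9 servings → $9.35.
cottage cheese only: max(38/13, 356/107) = 3.327 servings → $2.50.
tempeh + quinoa with both targets exact would need a negative amount; discard.
tempeh + cottage cheese with both targets exact would need a negative amount; discard.
quinoa + cottage cheese: intersection lies outside the first quadrant.
Cheapest feasible corner: $2.50.

$2.50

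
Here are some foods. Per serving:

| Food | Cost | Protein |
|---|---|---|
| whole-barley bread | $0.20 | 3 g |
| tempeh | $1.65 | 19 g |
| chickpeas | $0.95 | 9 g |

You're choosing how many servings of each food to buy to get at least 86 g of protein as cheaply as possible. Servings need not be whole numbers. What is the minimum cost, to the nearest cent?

$5.73

Cost per g of protein: whole-barley bread $0.0667, tempeh $0.0868, chickpeas $0.1056.
With no serving limits, use only whole-barley bread: 86 g / 3 g = 28.67 servings × $0.20 = $5.73.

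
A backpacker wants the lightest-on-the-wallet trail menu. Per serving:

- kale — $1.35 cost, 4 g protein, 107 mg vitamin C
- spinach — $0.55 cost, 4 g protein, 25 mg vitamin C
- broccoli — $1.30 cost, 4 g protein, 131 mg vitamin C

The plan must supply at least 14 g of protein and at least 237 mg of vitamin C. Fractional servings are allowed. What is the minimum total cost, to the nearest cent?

This is a tiny linear program; its minimum lies at a vertex of the feasible set. List the vertices and price them.
kale only: max(14/4, 237/107) = 3.5 servings → $4.72.
spinach only: max(14/4, 237/25) = 9.48 servings → $5.21.
broccoli only: max(14/4, 237/131) = 3.5 servings → $4.55.
kale + spinach with both tight: 1.823 servings and 1.677 servings → $3.38.
kale + broccoli with both targets exact would need a negative amount; discard.
spinach + broccoli with both tight: 2.09 servings and 1.41 servings → $2.98.
Cheapest feasible corner: $2.98.

$2.98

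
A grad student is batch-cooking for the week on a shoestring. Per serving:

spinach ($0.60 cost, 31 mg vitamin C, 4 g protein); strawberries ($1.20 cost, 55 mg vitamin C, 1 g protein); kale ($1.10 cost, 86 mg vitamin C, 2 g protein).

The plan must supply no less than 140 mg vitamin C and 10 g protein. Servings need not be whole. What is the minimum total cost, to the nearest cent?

This is a tiny linear program; its minimum lies at a vertex of the feasible set. List the vertices and price them.
spinach only: max(140/31, 10/4) = 4.516 servings → $2.71.
strawberries only: max(140/55, 10/1) = 10 servings → $12.00.
kale only: max(140/86, 10/2) = 5 servings → $5.50.
spinach + strawberries with both tight: 2.169 servings and 1.323 servings → $2.89.
spinach + kale with both tight: 2.057 servings and 0.8865 servings → $2.21.
strawberries + kale with both targets exact would need a negative amount; discard.
So the least-cost plan costs $2.21.

$2.21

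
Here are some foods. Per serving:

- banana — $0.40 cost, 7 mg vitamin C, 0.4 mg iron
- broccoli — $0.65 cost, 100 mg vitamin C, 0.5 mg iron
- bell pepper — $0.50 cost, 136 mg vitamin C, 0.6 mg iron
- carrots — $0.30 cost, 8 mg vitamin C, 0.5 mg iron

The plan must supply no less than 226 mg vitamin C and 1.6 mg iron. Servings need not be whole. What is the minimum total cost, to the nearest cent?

$1.18

With two linear requirements the optimum uses one or two foods; enumerate the corners.
banana only: max(226/7, 1.6/0.4) = 32.29 servings → $12.91.
broccoli only: max(226/100, 1.6/0.5) = 3.2 servings → $2.08.
bell pepper only: max(226/136, 1.6/0.6) = 2.667 servings → $1.33.
carrots only: max(226/8, 1.6/0.5) = 28.25 servings → $8.47.
banana + broccoli with both tight: 1.288 servings and 2.17 servings → $1.93.
banana + bell pepper with both tight: 1.633 servings and 1.578 servings → $1.44.
banana + carrots: intersection lies outside the first quadrant.
broccoli + bell pepper with both targets exact would need a negative amount; discard.
broccoli + carrots with both tight: 2.178 servings and 1.022 servings → $1.72.
bell pepper + carrots with both tight: 1.585 servings and 1.297 servings → $1.18.
So the least-cost plan costs $1.18.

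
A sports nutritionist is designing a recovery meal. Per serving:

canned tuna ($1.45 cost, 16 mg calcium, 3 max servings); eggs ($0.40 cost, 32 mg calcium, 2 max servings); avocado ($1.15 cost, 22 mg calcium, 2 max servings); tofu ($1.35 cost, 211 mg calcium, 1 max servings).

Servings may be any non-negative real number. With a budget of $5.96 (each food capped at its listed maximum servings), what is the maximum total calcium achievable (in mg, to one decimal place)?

335.7 mg

Calcium per dollar: tofu 156.3, eggs 80, avocado 19.13, canned tuna 11.03.
Take 1 serving of tofu: spends $1.35, +211.0 mg calcium (running total 211.0 mg).
Take 2 servings of eggs: spends $0.80, +64.0 mg calcium (running total 275.0 mg).
Take 2 servings of avocado: spends $2.30, +44.0 mg calcium (running total 319.0 mg).
Take 1.041 servings of canned tuna: spends $1.51, +16.7 mg calcium (running total 335.7 mg).
Greedy by best ratio exhausts the cost allowance optimally: 335.7 mg.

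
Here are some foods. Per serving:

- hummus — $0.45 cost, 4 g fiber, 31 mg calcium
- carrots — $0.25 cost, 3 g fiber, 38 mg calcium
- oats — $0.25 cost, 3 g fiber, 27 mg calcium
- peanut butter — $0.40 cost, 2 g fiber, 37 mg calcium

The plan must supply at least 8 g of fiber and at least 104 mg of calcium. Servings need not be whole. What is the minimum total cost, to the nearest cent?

$0.68

Two binding constraints pin down two serving amounts, so the optimal mix uses at most two foods. The candidates are each food alone (scaled to the tighter of fiber/calcium) and each pair with both constraints tight.
hummus only: max(8/4, 104/31) = 3.355 servings → $1.51.
carrots only: max(8/3, 104/38) = 2.737 servings → $0.68.
oats only: max(8/3, 104/27) = 3.852 servings → $0.96.
peanut butter only: max(8/2, 104/37) = 4 servings → $1.60.
hummus + carrots with both targets exact would need a negative amount; discard.
hummus + oats: the both-tight solution has a negative serving — not a feasible corner.
hummus + peanut butter with both tight: 1.023 servings and 1.953 servings → $1.24.
carrots + oats with both targets exact would need a negative amount; discard.
carrots + peanut butter with both tight: 2.514 servings and 0.2286 servings → $0.72.
oats + peanut butter with both tight: 1.544 servings and 1.684 servings → $1.06.
So the least-cost plan costs $0.68.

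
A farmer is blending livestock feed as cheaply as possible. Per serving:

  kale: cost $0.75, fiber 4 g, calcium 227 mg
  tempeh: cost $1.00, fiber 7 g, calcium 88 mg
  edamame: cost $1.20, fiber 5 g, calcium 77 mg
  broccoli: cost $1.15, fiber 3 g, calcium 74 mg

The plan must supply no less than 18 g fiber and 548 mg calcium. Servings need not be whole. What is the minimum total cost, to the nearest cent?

kale only: max(18/4, 548/227) = 4.5 servings → $3.38.
tempeh only: max(18/7, 548/88) = 6.227 servings → $6.23.
edamame only: max(18/5, 548/77) = 7.117 servings → $8.54.
broccoli only: max(18/3, 548/74) = 7.405 servings → $8.52.
kale + tempeh with both tight: 1.821 servings and 1.531 servings → $2.90.
kale + edamame with both tight: 1.637 servings and 2.29 servings → $3.98.
kale + broccoli with both tight: 0.8104 servings and 4.919 servings → $6.27.
tempeh + edamame: intersection lies outside the first quadrant.
tempeh + broccoli: intersection lies outside the first quadrant.
edamame + broccoli: intersection lies outside the first quadrant.
Cheapest feasible corner: $2.90.

$2.90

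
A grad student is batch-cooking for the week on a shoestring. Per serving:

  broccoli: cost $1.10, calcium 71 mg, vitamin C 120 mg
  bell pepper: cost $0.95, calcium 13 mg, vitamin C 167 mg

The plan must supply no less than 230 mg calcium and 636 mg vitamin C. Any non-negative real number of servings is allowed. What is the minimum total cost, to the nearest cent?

$4.84

Check every corner: each single food scaled to meet both minima, and each pair solved so both constraints bind.
broccoli only: max(230/71, 636/120) = 5.3 servings → $5.83.
bell pepper only: max(230/13, 636/167) = 17.69 servings → $16.81.
broccoli + bell pepper with both tight: 2.927 servings and 1.705 servings → $4.84.
The minimum over all feasible corners is $4.84.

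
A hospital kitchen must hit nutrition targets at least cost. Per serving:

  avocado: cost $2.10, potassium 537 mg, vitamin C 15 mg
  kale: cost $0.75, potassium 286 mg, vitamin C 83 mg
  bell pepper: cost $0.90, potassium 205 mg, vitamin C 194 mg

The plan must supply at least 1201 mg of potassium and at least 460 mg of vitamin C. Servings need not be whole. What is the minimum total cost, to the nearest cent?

$3.45

This is a tiny linear program; its minimum lies at a vertex of the feasible set. List the vertices and price them.
avocado only: max(1201/537, 460/15) = 30.67 servings → $64.40.
kale only: max(1201/286, 460/83) = 5.542 servings → $4.16.
bell pepper only: max(1201/205, 460/194) = 5.859 servings → $5.27.
avocado + kale: intersection lies outside the first quadrant.
avocado + bell pepper with both tight: 1.372 servings and 2.265 servings → $4.92.
kale + bell pepper with both tight: 3.605 servings and 0.8286 servings → $3.45.
The minimum over all feasible corners is $3.45.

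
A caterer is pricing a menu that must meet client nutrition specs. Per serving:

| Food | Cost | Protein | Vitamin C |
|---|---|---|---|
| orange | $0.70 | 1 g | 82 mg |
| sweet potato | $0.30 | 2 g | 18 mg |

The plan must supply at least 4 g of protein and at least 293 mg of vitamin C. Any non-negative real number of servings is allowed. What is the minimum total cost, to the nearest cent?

For a min-cost LP with two ≥-constraints, a basic feasible solution has at most two positive variables.
orange only: max(4/1, 293/82) = 4 servings → $2.80.
sweet potato only: max(4/2, 293/18) = 16.28 servings → $4.88.
orange + sweet potato with both tight: 3.521 servings and 0.2397 servings → $2.54.
Cheapest feasible corner: $2.54.

$2.54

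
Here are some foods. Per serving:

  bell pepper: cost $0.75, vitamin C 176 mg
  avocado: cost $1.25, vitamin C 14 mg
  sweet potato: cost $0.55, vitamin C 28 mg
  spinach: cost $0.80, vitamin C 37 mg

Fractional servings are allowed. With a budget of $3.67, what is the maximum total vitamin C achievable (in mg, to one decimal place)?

861.2 mg

Vitamin C per dollar: bell pepper 234.7, sweet potato 50.91, spinach 46.25, avocado 11.2.
With no serving limits, spend the whole cost allowance on bell pepper: $3.67 / $0.75 × 176 mg = 861.2 mg.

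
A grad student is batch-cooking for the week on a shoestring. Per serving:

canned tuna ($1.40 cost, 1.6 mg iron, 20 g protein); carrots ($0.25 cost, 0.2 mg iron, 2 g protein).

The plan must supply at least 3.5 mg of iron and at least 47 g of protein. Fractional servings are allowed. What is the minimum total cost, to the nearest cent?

Minimising a linear cost over {iron ≥ 3.5, protein ≥ 47, servings ≥ 0} — the optimum is at a vertex, using one or two foods.
canned tuna only: max(3.5/1.6, 47/20) = 2.35 servings → $3.29.
carrots only: max(3.5/0.2, 47/2) = 23.5 servings → $5.88.
canned tuna + carrots: intersection lies outside the first quadrant.
The minimum over all feasible corners is $3.29.

$3.29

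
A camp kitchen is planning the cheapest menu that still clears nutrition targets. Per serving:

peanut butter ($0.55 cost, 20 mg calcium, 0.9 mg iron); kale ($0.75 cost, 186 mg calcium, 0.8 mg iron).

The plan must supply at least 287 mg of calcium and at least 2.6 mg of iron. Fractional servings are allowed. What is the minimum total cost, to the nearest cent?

Two binding constraints pin down two serving amounts, so the optimal mix uses at most two foods. The candidates are each food alone (scaled to the tighter of calcium/iron) and each pair with both constraints tight.
peanut butter only: max(287/20, 2.6/0.9) = 14.35 servings → $7.89.
kale only: max(287/186, 2.6/0.8) = 3.25 servings → $2.44.
peanut butter + kale with both tight: 1.678 servings and 1.363 servings → $1.94.
Cheapest feasible corner: $1.94.

$1.94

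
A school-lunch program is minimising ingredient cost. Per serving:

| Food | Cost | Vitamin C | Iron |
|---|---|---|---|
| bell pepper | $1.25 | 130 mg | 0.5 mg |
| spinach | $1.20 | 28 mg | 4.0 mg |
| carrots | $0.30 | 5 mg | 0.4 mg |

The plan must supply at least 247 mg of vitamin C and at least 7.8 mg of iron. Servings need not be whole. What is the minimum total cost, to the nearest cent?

bell pepper only: max(247/130, 7.8/0.5) = 15.6 servings → $19.50.
spinach only: max(247/28, 7.8/4.0) = 8.821 servings → $10.59.
carrots only: max(247/5, 7.8/0.4) = 49.4 servings → $14.82.
bell pepper + spinach with both tight: 1.521 servings and 1.76 servings → $4.01.
bell pepper + carrots with both tight: 1.208 servings and 17.99 servings → $6.91.
spinach + carrots: the both-tight solution has a negative serving — not a feasible corner.
So the least-cost plan costs $4.01.

$4.01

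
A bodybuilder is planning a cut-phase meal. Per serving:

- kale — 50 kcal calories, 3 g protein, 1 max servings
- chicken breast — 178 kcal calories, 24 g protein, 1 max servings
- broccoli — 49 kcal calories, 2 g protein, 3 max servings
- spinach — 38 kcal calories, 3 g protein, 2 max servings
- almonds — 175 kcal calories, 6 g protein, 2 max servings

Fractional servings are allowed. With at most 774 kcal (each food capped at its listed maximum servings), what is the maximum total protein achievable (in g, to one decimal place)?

50.1 g

Protein per kcal: chicken breast 0.1348, spinach 0.07895, kale 0.06, broccoli 0.04082, almonds 0.03429.
Take 1 serving of chicken breast: uses 178 kcal, +24.0 g protein (running total 24.0 g).
Take 2 servings of spinach: uses 76 kcal, +6.0 g protein (running total 30.0 g).
Take 1 serving of kale: uses 50 kcal, +3.0 g protein (running total 33.0 g).
Take 3 servings of broccoli: uses 147 kcal, +6.0 g protein (running total 39.0 g).
Take 1.846 servings of almonds: uses 323 kcal, +11.1 g protein (running total 50.1 g).
Filling greedily by protein-per-kcal is optimal for one linear limit, giving 50.1 g.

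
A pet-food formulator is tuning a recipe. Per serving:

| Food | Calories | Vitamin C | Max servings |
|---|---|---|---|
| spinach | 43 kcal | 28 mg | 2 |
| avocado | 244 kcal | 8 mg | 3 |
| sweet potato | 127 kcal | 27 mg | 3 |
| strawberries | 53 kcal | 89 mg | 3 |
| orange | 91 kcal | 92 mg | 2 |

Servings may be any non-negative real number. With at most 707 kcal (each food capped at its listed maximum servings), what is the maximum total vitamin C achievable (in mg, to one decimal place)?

Vitamin C per kcal: strawberries 1.679, orange 1.011, spinach 0.6512, sweet potato 0.2126, avocado 0.03279.
Take 3 servings of strawberries: uses 159 kcal, +267.0 mg vitamin C (running total 267.0 mg).
Take 2 servings of orange: uses 182 kcal, +184.0 mg vitamin C (running total 451.0 mg).
Take 2 servings of spinach: uses 86 kcal, +56.0 mg vitamin C (running total 507.0 mg).
Take 2.205 servings of sweet potato: uses 280 kcal, +59.5 mg vitamin C (running total 566.5 mg).
Greedy by best ratio exhausts the calories allowance optimally: 566.5 mg.

566.5 mg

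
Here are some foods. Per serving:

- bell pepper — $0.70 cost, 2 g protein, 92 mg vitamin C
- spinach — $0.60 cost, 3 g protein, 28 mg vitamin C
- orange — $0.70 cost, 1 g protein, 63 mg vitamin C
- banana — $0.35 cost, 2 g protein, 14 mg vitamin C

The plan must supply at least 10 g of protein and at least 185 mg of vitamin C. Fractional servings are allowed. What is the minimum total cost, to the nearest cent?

$2.27

Compare the cost at each extreme point of the feasible region.
bell pepper only: max(10/2, 185/92) = 5 servings → $3.50.
spinach only: max(10/3, 185/28) = 6.607 servings → $3.96.
orange only: max(10/1, 185/63) = 10 servings → $7.00.
banana only: max(10/2, 185/14) = 13.21 servings → $4.62.
bell pepper + spinach with both tight: 1.25 servings and 2.5 servings → $2.38.
bell pepper + orange with both targets exact would need a negative amount; discard.
bell pepper + banana with both tight: 1.474 servings and 3.526 servings → $2.27.
spinach + orange with both tight: 2.764 servings and 1.708 servings → $2.85.
spinach + banana: intersection lies outside the first quadrant.
orange + banana with both tight: 2.054 servings and 3.973 servings → $2.83.
The minimum over all feasible corners is $2.27.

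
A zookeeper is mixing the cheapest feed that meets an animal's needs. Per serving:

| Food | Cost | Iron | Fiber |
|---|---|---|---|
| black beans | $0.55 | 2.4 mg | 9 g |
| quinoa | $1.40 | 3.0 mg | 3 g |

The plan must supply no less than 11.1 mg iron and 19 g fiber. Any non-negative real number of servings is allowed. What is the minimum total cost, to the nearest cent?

For a min-cost LP with two ≥-constraints, a basic feasible solution has at most two positive variables.
black beans only: max(11.1/2.4, 19/9) = 4.625 servings → $2.54.
quinoa only: max(11.1/3.0, 19/3) = 6.333 servings → $8.87.
black beans + quinoa with both tight: 1.197 servings and 2.742 servings → $4.50.
Cheapest feasible corner: $2.54.

$2.54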